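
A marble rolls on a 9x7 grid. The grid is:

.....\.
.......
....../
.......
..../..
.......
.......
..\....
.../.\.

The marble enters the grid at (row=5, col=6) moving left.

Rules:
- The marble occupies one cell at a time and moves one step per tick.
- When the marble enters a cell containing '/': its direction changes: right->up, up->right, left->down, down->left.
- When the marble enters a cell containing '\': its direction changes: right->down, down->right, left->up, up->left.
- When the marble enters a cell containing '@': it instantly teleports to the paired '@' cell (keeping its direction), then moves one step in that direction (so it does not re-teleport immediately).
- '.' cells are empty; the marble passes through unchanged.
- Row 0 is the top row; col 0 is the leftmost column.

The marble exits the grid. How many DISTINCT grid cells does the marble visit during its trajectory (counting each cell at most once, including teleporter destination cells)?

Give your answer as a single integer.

Step 1: enter (5,6), '.' pass, move left to (5,5)
Step 2: enter (5,5), '.' pass, move left to (5,4)
Step 3: enter (5,4), '.' pass, move left to (5,3)
Step 4: enter (5,3), '.' pass, move left to (5,2)
Step 5: enter (5,2), '.' pass, move left to (5,1)
Step 6: enter (5,1), '.' pass, move left to (5,0)
Step 7: enter (5,0), '.' pass, move left to (5,-1)
Step 8: at (5,-1) — EXIT via left edge, pos 5
Distinct cells visited: 7 (path length 7)

Answer: 7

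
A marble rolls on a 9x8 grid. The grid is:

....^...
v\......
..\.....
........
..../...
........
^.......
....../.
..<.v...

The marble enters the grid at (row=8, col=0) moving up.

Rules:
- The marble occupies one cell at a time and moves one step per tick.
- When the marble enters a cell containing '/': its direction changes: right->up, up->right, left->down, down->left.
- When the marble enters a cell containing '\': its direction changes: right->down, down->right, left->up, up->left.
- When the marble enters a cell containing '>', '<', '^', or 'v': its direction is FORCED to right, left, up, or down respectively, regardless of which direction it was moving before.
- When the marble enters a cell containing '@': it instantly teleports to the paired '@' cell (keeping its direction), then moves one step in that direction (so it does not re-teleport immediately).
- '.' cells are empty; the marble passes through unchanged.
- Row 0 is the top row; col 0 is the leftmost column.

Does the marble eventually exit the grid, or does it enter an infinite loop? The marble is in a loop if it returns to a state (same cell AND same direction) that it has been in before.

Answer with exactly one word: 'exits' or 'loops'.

Answer: loops

Derivation:
Step 1: enter (8,0), '.' pass, move up to (7,0)
Step 2: enter (7,0), '.' pass, move up to (6,0)
Step 3: enter (6,0), '^' forces up->up, move up to (5,0)
Step 4: enter (5,0), '.' pass, move up to (4,0)
Step 5: enter (4,0), '.' pass, move up to (3,0)
Step 6: enter (3,0), '.' pass, move up to (2,0)
Step 7: enter (2,0), '.' pass, move up to (1,0)
Step 8: enter (1,0), 'v' forces up->down, move down to (2,0)
Step 9: enter (2,0), '.' pass, move down to (3,0)
Step 10: enter (3,0), '.' pass, move down to (4,0)
Step 11: enter (4,0), '.' pass, move down to (5,0)
Step 12: enter (5,0), '.' pass, move down to (6,0)
Step 13: enter (6,0), '^' forces down->up, move up to (5,0)
Step 14: at (5,0) dir=up — LOOP DETECTED (seen before)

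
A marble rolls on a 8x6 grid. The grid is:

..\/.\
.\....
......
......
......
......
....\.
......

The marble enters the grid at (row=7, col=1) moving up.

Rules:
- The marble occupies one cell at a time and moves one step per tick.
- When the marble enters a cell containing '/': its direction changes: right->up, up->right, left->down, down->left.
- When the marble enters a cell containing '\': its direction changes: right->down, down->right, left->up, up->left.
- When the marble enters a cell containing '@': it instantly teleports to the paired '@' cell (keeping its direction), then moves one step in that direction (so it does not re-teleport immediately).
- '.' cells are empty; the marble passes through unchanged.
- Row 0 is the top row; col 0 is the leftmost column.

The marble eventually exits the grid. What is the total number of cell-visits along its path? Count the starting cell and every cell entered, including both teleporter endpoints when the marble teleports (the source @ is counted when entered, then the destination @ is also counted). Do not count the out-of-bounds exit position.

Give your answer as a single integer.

Answer: 8

Derivation:
Step 1: enter (7,1), '.' pass, move up to (6,1)
Step 2: enter (6,1), '.' pass, move up to (5,1)
Step 3: enter (5,1), '.' pass, move up to (4,1)
Step 4: enter (4,1), '.' pass, move up to (3,1)
Step 5: enter (3,1), '.' pass, move up to (2,1)
Step 6: enter (2,1), '.' pass, move up to (1,1)
Step 7: enter (1,1), '\' deflects up->left, move left to (1,0)
Step 8: enter (1,0), '.' pass, move left to (1,-1)
Step 9: at (1,-1) — EXIT via left edge, pos 1
Path length (cell visits): 8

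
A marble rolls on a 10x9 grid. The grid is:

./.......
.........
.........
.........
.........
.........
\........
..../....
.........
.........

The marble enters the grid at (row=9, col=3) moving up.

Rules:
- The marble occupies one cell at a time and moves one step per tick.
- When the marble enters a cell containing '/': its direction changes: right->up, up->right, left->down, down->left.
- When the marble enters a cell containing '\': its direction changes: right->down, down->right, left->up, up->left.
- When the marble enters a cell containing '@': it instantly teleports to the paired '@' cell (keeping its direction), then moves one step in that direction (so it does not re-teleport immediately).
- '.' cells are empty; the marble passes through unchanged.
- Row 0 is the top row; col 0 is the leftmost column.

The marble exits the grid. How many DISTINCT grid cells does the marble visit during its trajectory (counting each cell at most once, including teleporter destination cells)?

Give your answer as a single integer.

Answer: 10

Derivation:
Step 1: enter (9,3), '.' pass, move up to (8,3)
Step 2: enter (8,3), '.' pass, move up to (7,3)
Step 3: enter (7,3), '.' pass, move up to (6,3)
Step 4: enter (6,3), '.' pass, move up to (5,3)
Step 5: enter (5,3), '.' pass, move up to (4,3)
Step 6: enter (4,3), '.' pass, move up to (3,3)
Step 7: enter (3,3), '.' pass, move up to (2,3)
Step 8: enter (2,3), '.' pass, move up to (1,3)
Step 9: enter (1,3), '.' pass, move up to (0,3)
Step 10: enter (0,3), '.' pass, move up to (-1,3)
Step 11: at (-1,3) — EXIT via top edge, pos 3
Distinct cells visited: 10 (path length 10)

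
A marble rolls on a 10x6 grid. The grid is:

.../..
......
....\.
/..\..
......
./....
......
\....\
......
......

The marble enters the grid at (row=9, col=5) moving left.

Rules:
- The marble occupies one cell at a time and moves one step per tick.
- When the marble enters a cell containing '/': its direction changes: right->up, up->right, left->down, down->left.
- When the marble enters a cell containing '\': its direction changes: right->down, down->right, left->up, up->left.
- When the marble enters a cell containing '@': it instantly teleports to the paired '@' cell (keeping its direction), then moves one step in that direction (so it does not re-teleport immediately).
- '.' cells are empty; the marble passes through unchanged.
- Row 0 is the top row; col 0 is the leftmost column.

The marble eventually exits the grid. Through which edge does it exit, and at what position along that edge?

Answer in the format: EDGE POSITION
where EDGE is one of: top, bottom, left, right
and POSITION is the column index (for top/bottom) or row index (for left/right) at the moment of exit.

Answer: left 9

Derivation:
Step 1: enter (9,5), '.' pass, move left to (9,4)
Step 2: enter (9,4), '.' pass, move left to (9,3)
Step 3: enter (9,3), '.' pass, move left to (9,2)
Step 4: enter (9,2), '.' pass, move left to (9,1)
Step 5: enter (9,1), '.' pass, move left to (9,0)
Step 6: enter (9,0), '.' pass, move left to (9,-1)
Step 7: at (9,-1) — EXIT via left edge, pos 9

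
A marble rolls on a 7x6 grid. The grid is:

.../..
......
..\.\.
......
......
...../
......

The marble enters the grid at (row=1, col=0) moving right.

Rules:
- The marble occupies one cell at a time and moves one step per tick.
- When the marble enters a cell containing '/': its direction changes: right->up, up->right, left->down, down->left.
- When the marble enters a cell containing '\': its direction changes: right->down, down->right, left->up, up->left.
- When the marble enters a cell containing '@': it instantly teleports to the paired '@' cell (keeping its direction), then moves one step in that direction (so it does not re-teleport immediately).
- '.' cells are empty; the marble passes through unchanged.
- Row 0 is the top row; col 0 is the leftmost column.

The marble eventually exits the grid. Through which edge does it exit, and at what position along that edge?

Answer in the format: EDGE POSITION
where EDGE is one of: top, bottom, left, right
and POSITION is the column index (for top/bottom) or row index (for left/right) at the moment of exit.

Answer: right 1

Derivation:
Step 1: enter (1,0), '.' pass, move right to (1,1)
Step 2: enter (1,1), '.' pass, move right to (1,2)
Step 3: enter (1,2), '.' pass, move right to (1,3)
Step 4: enter (1,3), '.' pass, move right to (1,4)
Step 5: enter (1,4), '.' pass, move right to (1,5)
Step 6: enter (1,5), '.' pass, move right to (1,6)
Step 7: at (1,6) — EXIT via right edge, pos 1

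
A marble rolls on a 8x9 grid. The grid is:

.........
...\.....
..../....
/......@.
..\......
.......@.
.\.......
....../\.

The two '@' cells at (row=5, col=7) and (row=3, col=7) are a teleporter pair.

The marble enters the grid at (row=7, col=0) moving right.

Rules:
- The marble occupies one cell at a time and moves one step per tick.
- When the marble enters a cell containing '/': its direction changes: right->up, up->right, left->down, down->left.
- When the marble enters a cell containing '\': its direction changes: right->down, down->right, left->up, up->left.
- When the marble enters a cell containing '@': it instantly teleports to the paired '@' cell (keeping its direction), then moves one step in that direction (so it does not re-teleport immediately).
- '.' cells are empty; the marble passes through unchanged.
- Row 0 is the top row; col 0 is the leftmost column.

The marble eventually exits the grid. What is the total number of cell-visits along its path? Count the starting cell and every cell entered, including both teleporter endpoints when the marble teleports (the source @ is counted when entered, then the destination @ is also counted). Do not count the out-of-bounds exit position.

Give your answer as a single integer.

Step 1: enter (7,0), '.' pass, move right to (7,1)
Step 2: enter (7,1), '.' pass, move right to (7,2)
Step 3: enter (7,2), '.' pass, move right to (7,3)
Step 4: enter (7,3), '.' pass, move right to (7,4)
Step 5: enter (7,4), '.' pass, move right to (7,5)
Step 6: enter (7,5), '.' pass, move right to (7,6)
Step 7: enter (7,6), '/' deflects right->up, move up to (6,6)
Step 8: enter (6,6), '.' pass, move up to (5,6)
Step 9: enter (5,6), '.' pass, move up to (4,6)
Step 10: enter (4,6), '.' pass, move up to (3,6)
Step 11: enter (3,6), '.' pass, move up to (2,6)
Step 12: enter (2,6), '.' pass, move up to (1,6)
Step 13: enter (1,6), '.' pass, move up to (0,6)
Step 14: enter (0,6), '.' pass, move up to (-1,6)
Step 15: at (-1,6) — EXIT via top edge, pos 6
Path length (cell visits): 14

Answer: 14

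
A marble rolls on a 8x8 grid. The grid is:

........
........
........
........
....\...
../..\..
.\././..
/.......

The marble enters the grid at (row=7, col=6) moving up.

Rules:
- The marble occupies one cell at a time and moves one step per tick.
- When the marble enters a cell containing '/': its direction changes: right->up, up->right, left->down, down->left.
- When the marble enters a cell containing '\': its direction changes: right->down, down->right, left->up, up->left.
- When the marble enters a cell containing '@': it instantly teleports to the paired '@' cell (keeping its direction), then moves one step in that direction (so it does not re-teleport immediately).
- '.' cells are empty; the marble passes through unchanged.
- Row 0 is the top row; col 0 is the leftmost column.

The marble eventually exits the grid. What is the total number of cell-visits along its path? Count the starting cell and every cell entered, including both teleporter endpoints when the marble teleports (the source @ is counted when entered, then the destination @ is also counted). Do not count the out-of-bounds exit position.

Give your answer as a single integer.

Step 1: enter (7,6), '.' pass, move up to (6,6)
Step 2: enter (6,6), '.' pass, move up to (5,6)
Step 3: enter (5,6), '.' pass, move up to (4,6)
Step 4: enter (4,6), '.' pass, move up to (3,6)
Step 5: enter (3,6), '.' pass, move up to (2,6)
Step 6: enter (2,6), '.' pass, move up to (1,6)
Step 7: enter (1,6), '.' pass, move up to (0,6)
Step 8: enter (0,6), '.' pass, move up to (-1,6)
Step 9: at (-1,6) — EXIT via top edge, pos 6
Path length (cell visits): 8

Answer: 8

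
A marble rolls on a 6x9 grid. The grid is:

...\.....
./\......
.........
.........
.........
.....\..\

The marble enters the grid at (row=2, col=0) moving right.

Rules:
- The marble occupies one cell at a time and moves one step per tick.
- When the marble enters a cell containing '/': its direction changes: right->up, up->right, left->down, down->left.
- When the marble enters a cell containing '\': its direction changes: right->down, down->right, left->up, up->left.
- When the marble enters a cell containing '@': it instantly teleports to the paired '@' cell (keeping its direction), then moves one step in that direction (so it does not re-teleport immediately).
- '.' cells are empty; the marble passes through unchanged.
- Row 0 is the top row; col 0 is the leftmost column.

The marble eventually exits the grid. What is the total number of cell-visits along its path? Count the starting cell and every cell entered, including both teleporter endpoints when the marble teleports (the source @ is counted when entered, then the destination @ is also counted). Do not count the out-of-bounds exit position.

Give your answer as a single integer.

Answer: 9

Derivation:
Step 1: enter (2,0), '.' pass, move right to (2,1)
Step 2: enter (2,1), '.' pass, move right to (2,2)
Step 3: enter (2,2), '.' pass, move right to (2,3)
Step 4: enter (2,3), '.' pass, move right to (2,4)
Step 5: enter (2,4), '.' pass, move right to (2,5)
Step 6: enter (2,5), '.' pass, move right to (2,6)
Step 7: enter (2,6), '.' pass, move right to (2,7)
Step 8: enter (2,7), '.' pass, move right to (2,8)
Step 9: enter (2,8), '.' pass, move right to (2,9)
Step 10: at (2,9) — EXIT via right edge, pos 2
Path length (cell visits): 9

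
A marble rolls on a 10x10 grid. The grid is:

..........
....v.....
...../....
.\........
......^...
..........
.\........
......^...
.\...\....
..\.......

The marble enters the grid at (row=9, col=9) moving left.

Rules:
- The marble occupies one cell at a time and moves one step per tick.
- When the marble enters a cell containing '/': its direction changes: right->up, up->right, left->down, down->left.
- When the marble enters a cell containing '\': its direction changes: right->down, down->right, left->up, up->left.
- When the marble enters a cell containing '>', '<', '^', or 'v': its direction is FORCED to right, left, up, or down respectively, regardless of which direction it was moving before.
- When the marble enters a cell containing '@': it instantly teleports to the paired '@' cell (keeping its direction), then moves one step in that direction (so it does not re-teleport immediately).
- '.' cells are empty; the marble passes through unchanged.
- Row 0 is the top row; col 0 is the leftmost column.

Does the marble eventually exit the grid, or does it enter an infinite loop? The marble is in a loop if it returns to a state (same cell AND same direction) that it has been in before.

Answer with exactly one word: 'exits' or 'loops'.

Step 1: enter (9,9), '.' pass, move left to (9,8)
Step 2: enter (9,8), '.' pass, move left to (9,7)
Step 3: enter (9,7), '.' pass, move left to (9,6)
Step 4: enter (9,6), '.' pass, move left to (9,5)
Step 5: enter (9,5), '.' pass, move left to (9,4)
Step 6: enter (9,4), '.' pass, move left to (9,3)
Step 7: enter (9,3), '.' pass, move left to (9,2)
Step 8: enter (9,2), '\' deflects left->up, move up to (8,2)
Step 9: enter (8,2), '.' pass, move up to (7,2)
Step 10: enter (7,2), '.' pass, move up to (6,2)
Step 11: enter (6,2), '.' pass, move up to (5,2)
Step 12: enter (5,2), '.' pass, move up to (4,2)
Step 13: enter (4,2), '.' pass, move up to (3,2)
Step 14: enter (3,2), '.' pass, move up to (2,2)
Step 15: enter (2,2), '.' pass, move up to (1,2)
Step 16: enter (1,2), '.' pass, move up to (0,2)
Step 17: enter (0,2), '.' pass, move up to (-1,2)
Step 18: at (-1,2) — EXIT via top edge, pos 2

Answer: exits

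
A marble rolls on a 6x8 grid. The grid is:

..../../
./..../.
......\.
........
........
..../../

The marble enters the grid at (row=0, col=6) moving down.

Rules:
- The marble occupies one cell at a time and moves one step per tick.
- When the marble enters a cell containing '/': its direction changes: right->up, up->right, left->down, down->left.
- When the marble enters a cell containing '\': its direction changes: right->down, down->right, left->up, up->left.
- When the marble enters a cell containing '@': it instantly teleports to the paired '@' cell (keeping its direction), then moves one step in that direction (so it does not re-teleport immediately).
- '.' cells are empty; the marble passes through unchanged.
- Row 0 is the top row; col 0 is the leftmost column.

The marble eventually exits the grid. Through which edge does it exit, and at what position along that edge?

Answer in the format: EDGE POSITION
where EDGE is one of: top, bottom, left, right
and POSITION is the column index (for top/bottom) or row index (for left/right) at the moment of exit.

Answer: bottom 1

Derivation:
Step 1: enter (0,6), '.' pass, move down to (1,6)
Step 2: enter (1,6), '/' deflects down->left, move left to (1,5)
Step 3: enter (1,5), '.' pass, move left to (1,4)
Step 4: enter (1,4), '.' pass, move left to (1,3)
Step 5: enter (1,3), '.' pass, move left to (1,2)
Step 6: enter (1,2), '.' pass, move left to (1,1)
Step 7: enter (1,1), '/' deflects left->down, move down to (2,1)
Step 8: enter (2,1), '.' pass, move down to (3,1)
Step 9: enter (3,1), '.' pass, move down to (4,1)
Step 10: enter (4,1), '.' pass, move down to (5,1)
Step 11: enter (5,1), '.' pass, move down to (6,1)
Step 12: at (6,1) — EXIT via bottom edge, pos 1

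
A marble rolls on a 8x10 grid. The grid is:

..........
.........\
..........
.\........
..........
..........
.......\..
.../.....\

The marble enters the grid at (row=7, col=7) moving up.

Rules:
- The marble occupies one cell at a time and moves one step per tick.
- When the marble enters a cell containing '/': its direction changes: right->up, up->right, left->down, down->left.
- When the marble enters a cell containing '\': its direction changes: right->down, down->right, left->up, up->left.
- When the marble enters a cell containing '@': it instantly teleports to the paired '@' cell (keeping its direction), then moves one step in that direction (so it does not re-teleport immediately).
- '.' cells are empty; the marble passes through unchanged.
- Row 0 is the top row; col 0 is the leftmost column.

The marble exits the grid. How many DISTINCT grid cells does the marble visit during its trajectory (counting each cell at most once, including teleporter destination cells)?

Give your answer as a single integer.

Step 1: enter (7,7), '.' pass, move up to (6,7)
Step 2: enter (6,7), '\' deflects up->left, move left to (6,6)
Step 3: enter (6,6), '.' pass, move left to (6,5)
Step 4: enter (6,5), '.' pass, move left to (6,4)
Step 5: enter (6,4), '.' pass, move left to (6,3)
Step 6: enter (6,3), '.' pass, move left to (6,2)
Step 7: enter (6,2), '.' pass, move left to (6,1)
Step 8: enter (6,1), '.' pass, move left to (6,0)
Step 9: enter (6,0), '.' pass, move left to (6,-1)
Step 10: at (6,-1) — EXIT via left edge, pos 6
Distinct cells visited: 9 (path length 9)

Answer: 9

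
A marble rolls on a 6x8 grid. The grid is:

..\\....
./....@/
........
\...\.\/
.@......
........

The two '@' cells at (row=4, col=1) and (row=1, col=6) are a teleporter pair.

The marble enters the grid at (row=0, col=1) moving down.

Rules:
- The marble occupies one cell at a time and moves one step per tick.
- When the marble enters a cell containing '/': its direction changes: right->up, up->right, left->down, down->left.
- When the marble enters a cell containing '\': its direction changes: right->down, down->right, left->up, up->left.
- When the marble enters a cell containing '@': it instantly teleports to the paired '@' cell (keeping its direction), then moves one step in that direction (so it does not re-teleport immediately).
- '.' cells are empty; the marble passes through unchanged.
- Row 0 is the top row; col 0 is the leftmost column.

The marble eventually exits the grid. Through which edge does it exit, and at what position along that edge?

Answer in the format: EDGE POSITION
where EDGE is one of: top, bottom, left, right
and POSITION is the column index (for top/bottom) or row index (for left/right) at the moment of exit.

Step 1: enter (0,1), '.' pass, move down to (1,1)
Step 2: enter (1,1), '/' deflects down->left, move left to (1,0)
Step 3: enter (1,0), '.' pass, move left to (1,-1)
Step 4: at (1,-1) — EXIT via left edge, pos 1

Answer: left 1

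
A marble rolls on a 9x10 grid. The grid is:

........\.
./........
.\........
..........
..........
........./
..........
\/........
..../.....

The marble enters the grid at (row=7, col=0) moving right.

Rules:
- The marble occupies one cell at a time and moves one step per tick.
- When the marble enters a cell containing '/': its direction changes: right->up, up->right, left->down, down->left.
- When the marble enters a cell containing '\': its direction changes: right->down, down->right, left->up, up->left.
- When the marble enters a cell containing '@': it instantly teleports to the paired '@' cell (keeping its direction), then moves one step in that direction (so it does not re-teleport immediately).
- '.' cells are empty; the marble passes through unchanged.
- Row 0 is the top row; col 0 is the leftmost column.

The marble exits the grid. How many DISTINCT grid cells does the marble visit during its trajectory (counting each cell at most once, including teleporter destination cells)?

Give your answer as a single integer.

Step 1: enter (7,0), '\' deflects right->down, move down to (8,0)
Step 2: enter (8,0), '.' pass, move down to (9,0)
Step 3: at (9,0) — EXIT via bottom edge, pos 0
Distinct cells visited: 2 (path length 2)

Answer: 2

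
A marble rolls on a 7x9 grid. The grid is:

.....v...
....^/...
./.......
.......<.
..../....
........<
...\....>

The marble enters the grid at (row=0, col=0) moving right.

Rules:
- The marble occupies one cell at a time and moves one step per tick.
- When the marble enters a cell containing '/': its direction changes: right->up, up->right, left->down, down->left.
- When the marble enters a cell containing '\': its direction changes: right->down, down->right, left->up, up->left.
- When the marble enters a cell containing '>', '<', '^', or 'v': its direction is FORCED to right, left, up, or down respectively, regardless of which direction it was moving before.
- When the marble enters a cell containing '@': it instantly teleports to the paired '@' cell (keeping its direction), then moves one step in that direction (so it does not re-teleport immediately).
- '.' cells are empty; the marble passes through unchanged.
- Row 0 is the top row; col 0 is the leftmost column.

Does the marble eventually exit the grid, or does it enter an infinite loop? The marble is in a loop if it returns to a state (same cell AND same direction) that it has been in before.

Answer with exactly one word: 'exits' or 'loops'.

Answer: exits

Derivation:
Step 1: enter (0,0), '.' pass, move right to (0,1)
Step 2: enter (0,1), '.' pass, move right to (0,2)
Step 3: enter (0,2), '.' pass, move right to (0,3)
Step 4: enter (0,3), '.' pass, move right to (0,4)
Step 5: enter (0,4), '.' pass, move right to (0,5)
Step 6: enter (0,5), 'v' forces right->down, move down to (1,5)
Step 7: enter (1,5), '/' deflects down->left, move left to (1,4)
Step 8: enter (1,4), '^' forces left->up, move up to (0,4)
Step 9: enter (0,4), '.' pass, move up to (-1,4)
Step 10: at (-1,4) — EXIT via top edge, pos 4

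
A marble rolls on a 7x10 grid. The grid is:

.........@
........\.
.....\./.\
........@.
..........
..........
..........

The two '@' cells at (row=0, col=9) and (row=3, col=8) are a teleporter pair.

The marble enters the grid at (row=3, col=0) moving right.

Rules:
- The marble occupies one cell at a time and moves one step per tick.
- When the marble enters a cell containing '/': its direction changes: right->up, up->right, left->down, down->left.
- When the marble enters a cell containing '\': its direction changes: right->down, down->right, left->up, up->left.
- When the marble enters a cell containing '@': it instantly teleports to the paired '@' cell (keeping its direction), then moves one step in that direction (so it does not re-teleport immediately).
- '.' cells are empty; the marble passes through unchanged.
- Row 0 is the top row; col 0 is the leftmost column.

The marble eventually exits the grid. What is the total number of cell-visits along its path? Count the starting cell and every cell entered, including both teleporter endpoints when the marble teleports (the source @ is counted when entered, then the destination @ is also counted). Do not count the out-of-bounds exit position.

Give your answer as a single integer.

Step 1: enter (3,0), '.' pass, move right to (3,1)
Step 2: enter (3,1), '.' pass, move right to (3,2)
Step 3: enter (3,2), '.' pass, move right to (3,3)
Step 4: enter (3,3), '.' pass, move right to (3,4)
Step 5: enter (3,4), '.' pass, move right to (3,5)
Step 6: enter (3,5), '.' pass, move right to (3,6)
Step 7: enter (3,6), '.' pass, move right to (3,7)
Step 8: enter (3,7), '.' pass, move right to (3,8)
Step 9: enter (3,8), '@' teleport (3,8)->(0,9), also enter (0,9), move right to (0,10)
Step 10: at (0,10) — EXIT via right edge, pos 0
Path length (cell visits): 10

Answer: 10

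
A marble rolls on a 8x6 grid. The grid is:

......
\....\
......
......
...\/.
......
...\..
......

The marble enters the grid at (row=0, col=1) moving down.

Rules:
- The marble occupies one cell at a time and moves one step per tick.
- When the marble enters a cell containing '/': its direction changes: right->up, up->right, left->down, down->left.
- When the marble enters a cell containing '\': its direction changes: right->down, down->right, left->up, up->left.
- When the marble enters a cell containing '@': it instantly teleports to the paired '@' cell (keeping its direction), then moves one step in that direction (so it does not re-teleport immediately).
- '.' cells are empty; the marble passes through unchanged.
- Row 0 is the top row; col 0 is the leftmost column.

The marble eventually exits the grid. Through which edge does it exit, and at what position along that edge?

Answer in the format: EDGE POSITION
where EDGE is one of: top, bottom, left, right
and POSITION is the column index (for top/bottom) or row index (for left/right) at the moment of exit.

Step 1: enter (0,1), '.' pass, move down to (1,1)
Step 2: enter (1,1), '.' pass, move down to (2,1)
Step 3: enter (2,1), '.' pass, move down to (3,1)
Step 4: enter (3,1), '.' pass, move down to (4,1)
Step 5: enter (4,1), '.' pass, move down to (5,1)
Step 6: enter (5,1), '.' pass, move down to (6,1)
Step 7: enter (6,1), '.' pass, move down to (7,1)
Step 8: enter (7,1), '.' pass, move down to (8,1)
Step 9: at (8,1) — EXIT via bottom edge, pos 1

Answer: bottom 1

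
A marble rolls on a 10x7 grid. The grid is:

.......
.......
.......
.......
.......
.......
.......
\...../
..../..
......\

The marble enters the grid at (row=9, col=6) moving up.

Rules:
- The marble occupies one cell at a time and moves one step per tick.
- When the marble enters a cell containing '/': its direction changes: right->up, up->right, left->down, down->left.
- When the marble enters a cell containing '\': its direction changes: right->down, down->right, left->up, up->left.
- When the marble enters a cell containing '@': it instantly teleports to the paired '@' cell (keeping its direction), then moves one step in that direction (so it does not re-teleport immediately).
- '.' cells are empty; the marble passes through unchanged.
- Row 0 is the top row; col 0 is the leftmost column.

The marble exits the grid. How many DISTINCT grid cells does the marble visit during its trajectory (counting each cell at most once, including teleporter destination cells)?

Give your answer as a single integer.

Step 1: enter (9,6), '\' deflects up->left, move left to (9,5)
Step 2: enter (9,5), '.' pass, move left to (9,4)
Step 3: enter (9,4), '.' pass, move left to (9,3)
Step 4: enter (9,3), '.' pass, move left to (9,2)
Step 5: enter (9,2), '.' pass, move left to (9,1)
Step 6: enter (9,1), '.' pass, move left to (9,0)
Step 7: enter (9,0), '.' pass, move left to (9,-1)
Step 8: at (9,-1) — EXIT via left edge, pos 9
Distinct cells visited: 7 (path length 7)

Answer: 7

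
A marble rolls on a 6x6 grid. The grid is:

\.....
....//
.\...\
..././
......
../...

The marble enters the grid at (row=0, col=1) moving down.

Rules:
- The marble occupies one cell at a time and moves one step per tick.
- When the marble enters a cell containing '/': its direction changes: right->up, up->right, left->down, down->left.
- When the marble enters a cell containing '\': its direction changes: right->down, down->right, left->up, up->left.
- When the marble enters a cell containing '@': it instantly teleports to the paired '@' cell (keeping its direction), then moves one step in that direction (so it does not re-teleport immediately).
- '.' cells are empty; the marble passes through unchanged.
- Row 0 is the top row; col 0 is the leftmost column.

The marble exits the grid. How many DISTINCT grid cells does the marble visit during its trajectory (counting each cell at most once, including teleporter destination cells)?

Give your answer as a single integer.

Answer: 12

Derivation:
Step 1: enter (0,1), '.' pass, move down to (1,1)
Step 2: enter (1,1), '.' pass, move down to (2,1)
Step 3: enter (2,1), '\' deflects down->right, move right to (2,2)
Step 4: enter (2,2), '.' pass, move right to (2,3)
Step 5: enter (2,3), '.' pass, move right to (2,4)
Step 6: enter (2,4), '.' pass, move right to (2,5)
Step 7: enter (2,5), '\' deflects right->down, move down to (3,5)
Step 8: enter (3,5), '/' deflects down->left, move left to (3,4)
Step 9: enter (3,4), '.' pass, move left to (3,3)
Step 10: enter (3,3), '/' deflects left->down, move down to (4,3)
Step 11: enter (4,3), '.' pass, move down to (5,3)
Step 12: enter (5,3), '.' pass, move down to (6,3)
Step 13: at (6,3) — EXIT via bottom edge, pos 3
Distinct cells visited: 12 (path length 12)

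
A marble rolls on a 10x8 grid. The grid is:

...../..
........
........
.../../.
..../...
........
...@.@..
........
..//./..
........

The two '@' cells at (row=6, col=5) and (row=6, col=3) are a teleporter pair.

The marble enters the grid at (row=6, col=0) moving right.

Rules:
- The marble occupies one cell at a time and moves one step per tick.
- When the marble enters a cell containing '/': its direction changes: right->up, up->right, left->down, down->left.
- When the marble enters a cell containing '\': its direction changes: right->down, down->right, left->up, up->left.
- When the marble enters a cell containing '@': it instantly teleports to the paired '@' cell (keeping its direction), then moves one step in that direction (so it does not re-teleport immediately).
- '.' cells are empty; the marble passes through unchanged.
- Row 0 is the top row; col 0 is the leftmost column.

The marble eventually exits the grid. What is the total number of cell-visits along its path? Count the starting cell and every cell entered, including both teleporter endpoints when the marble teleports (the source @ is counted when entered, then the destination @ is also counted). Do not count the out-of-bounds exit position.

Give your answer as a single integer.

Answer: 7

Derivation:
Step 1: enter (6,0), '.' pass, move right to (6,1)
Step 2: enter (6,1), '.' pass, move right to (6,2)
Step 3: enter (6,2), '.' pass, move right to (6,3)
Step 4: enter (6,3), '@' teleport (6,3)->(6,5), also enter (6,5), move right to (6,6)
Step 5: enter (6,6), '.' pass, move right to (6,7)
Step 6: enter (6,7), '.' pass, move right to (6,8)
Step 7: at (6,8) — EXIT via right edge, pos 6
Path length (cell visits): 7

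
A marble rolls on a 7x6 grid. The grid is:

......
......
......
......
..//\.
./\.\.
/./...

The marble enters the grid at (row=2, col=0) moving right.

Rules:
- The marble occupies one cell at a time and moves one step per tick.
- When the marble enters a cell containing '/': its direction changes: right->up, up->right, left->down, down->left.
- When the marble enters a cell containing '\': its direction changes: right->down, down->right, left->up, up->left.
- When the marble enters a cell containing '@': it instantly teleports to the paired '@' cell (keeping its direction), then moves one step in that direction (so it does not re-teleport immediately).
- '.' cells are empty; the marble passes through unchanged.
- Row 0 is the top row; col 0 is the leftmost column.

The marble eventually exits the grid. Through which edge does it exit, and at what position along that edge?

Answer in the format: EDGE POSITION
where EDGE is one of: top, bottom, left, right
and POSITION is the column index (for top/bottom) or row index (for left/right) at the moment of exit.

Step 1: enter (2,0), '.' pass, move right to (2,1)
Step 2: enter (2,1), '.' pass, move right to (2,2)
Step 3: enter (2,2), '.' pass, move right to (2,3)
Step 4: enter (2,3), '.' pass, move right to (2,4)
Step 5: enter (2,4), '.' pass, move right to (2,5)
Step 6: enter (2,5), '.' pass, move right to (2,6)
Step 7: at (2,6) — EXIT via right edge, pos 2

Answer: right 2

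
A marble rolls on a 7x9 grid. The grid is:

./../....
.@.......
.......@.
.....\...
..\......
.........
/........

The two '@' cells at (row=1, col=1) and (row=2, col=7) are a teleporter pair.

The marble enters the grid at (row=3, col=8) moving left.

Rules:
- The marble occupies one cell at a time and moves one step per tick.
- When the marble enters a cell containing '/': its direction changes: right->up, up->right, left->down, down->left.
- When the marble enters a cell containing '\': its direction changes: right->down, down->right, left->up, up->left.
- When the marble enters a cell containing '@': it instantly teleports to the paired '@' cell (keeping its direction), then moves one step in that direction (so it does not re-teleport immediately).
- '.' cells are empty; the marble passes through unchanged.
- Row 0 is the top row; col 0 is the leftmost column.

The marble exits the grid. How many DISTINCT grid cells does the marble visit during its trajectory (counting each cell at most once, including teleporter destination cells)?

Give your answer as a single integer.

Step 1: enter (3,8), '.' pass, move left to (3,7)
Step 2: enter (3,7), '.' pass, move left to (3,6)
Step 3: enter (3,6), '.' pass, move left to (3,5)
Step 4: enter (3,5), '\' deflects left->up, move up to (2,5)
Step 5: enter (2,5), '.' pass, move up to (1,5)
Step 6: enter (1,5), '.' pass, move up to (0,5)
Step 7: enter (0,5), '.' pass, move up to (-1,5)
Step 8: at (-1,5) — EXIT via top edge, pos 5
Distinct cells visited: 7 (path length 7)

Answer: 7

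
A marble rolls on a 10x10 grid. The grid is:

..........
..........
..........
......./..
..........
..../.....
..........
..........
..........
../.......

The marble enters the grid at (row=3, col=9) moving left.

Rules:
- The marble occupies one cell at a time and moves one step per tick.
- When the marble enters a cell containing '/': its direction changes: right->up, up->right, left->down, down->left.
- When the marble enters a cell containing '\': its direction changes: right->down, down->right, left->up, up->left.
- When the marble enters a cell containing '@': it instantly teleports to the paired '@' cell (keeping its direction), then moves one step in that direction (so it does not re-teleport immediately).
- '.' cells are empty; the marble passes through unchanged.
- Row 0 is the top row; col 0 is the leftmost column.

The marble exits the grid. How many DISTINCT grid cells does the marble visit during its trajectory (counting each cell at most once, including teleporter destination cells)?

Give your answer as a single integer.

Step 1: enter (3,9), '.' pass, move left to (3,8)
Step 2: enter (3,8), '.' pass, move left to (3,7)
Step 3: enter (3,7), '/' deflects left->down, move down to (4,7)
Step 4: enter (4,7), '.' pass, move down to (5,7)
Step 5: enter (5,7), '.' pass, move down to (6,7)
Step 6: enter (6,7), '.' pass, move down to (7,7)
Step 7: enter (7,7), '.' pass, move down to (8,7)
Step 8: enter (8,7), '.' pass, move down to (9,7)
Step 9: enter (9,7), '.' pass, move down to (10,7)
Step 10: at (10,7) — EXIT via bottom edge, pos 7
Distinct cells visited: 9 (path length 9)

Answer: 9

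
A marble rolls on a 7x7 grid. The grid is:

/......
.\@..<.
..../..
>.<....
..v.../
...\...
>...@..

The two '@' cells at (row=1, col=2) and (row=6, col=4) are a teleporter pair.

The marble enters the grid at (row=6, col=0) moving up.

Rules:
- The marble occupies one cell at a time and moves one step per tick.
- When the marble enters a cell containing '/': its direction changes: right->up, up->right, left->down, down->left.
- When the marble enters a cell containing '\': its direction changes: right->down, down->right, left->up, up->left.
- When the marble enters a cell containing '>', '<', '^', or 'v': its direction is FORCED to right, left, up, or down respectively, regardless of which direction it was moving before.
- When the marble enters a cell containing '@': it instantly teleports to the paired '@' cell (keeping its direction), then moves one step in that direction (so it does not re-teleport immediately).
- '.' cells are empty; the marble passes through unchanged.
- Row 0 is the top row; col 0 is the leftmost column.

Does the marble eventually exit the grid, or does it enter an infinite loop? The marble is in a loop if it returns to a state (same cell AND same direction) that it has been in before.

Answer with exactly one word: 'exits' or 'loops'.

Step 1: enter (6,0), '>' forces up->right, move right to (6,1)
Step 2: enter (6,1), '.' pass, move right to (6,2)
Step 3: enter (6,2), '.' pass, move right to (6,3)
Step 4: enter (6,3), '.' pass, move right to (6,4)
Step 5: enter (6,4), '@' teleport (6,4)->(1,2), also enter (1,2), move right to (1,3)
Step 6: enter (1,3), '.' pass, move right to (1,4)
Step 7: enter (1,4), '.' pass, move right to (1,5)
Step 8: enter (1,5), '<' forces right->left, move left to (1,4)
Step 9: enter (1,4), '.' pass, move left to (1,3)
Step 10: enter (1,3), '.' pass, move left to (1,2)
Step 11: enter (1,2), '@' teleport (1,2)->(6,4), also enter (6,4), move left to (6,3)
Step 12: enter (6,3), '.' pass, move left to (6,2)
Step 13: enter (6,2), '.' pass, move left to (6,1)
Step 14: enter (6,1), '.' pass, move left to (6,0)
Step 15: enter (6,0), '>' forces left->right, move right to (6,1)
Step 16: at (6,1) dir=right — LOOP DETECTED (seen before)

Answer: loops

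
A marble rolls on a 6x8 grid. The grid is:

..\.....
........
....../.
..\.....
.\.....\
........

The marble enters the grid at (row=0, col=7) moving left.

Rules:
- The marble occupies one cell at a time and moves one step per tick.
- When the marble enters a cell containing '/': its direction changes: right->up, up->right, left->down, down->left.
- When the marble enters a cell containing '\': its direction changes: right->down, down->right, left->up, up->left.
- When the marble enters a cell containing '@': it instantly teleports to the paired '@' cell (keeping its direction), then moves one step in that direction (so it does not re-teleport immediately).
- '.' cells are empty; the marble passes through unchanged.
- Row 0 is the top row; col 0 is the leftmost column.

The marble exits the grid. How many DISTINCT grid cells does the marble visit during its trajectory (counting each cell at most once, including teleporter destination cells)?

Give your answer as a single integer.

Answer: 6

Derivation:
Step 1: enter (0,7), '.' pass, move left to (0,6)
Step 2: enter (0,6), '.' pass, move left to (0,5)
Step 3: enter (0,5), '.' pass, move left to (0,4)
Step 4: enter (0,4), '.' pass, move left to (0,3)
Step 5: enter (0,3), '.' pass, move left to (0,2)
Step 6: enter (0,2), '\' deflects left->up, move up to (-1,2)
Step 7: at (-1,2) — EXIT via top edge, pos 2
Distinct cells visited: 6 (path length 6)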